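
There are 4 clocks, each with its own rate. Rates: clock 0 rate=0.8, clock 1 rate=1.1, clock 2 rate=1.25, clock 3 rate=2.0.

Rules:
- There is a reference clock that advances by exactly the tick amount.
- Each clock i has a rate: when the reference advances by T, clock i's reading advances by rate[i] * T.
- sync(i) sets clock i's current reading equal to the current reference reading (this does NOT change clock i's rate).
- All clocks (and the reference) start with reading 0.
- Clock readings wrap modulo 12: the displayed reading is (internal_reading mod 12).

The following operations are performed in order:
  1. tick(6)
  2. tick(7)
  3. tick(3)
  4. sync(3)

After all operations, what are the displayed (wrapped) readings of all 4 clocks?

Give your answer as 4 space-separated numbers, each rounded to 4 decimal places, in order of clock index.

After op 1 tick(6): ref=6.0000 raw=[4.8000 6.6000 7.5000 12.0000]
After op 2 tick(7): ref=13.0000 raw=[10.4000 14.3000 16.2500 26.0000]
After op 3 tick(3): ref=16.0000 raw=[12.8000 17.6000 20.0000 32.0000]
After op 4 sync(3): ref=16.0000 raw=[12.8000 17.6000 20.0000 16.0000]
Wrap final raw readings (mod 12): 12.8000 mod 12 = 0.8000; 17.6000 mod 12 = 5.6000; 20.0000 mod 12 = 8.0000; 16.0000 mod 12 = 4.0000

Answer: 0.8000 5.6000 8.0000 4.0000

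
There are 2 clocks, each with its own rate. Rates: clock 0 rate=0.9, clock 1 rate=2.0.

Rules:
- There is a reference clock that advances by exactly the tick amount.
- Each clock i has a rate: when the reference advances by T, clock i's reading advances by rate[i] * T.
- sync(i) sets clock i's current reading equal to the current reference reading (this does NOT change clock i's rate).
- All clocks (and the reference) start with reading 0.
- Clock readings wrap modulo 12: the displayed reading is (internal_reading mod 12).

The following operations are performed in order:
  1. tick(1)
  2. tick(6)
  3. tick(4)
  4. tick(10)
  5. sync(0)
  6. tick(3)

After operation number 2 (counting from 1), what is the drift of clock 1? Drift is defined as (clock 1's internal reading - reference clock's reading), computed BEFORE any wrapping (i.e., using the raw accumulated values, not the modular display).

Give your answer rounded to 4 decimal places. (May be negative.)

Answer: 7.0000

Derivation:
After op 1 tick(1): ref=1.0000 raw=[0.9000 2.0000]
After op 2 tick(6): ref=7.0000 raw=[6.3000 14.0000]
Drift of clock 1 after op 2: 14.0000 - 7.0000 = 7.0000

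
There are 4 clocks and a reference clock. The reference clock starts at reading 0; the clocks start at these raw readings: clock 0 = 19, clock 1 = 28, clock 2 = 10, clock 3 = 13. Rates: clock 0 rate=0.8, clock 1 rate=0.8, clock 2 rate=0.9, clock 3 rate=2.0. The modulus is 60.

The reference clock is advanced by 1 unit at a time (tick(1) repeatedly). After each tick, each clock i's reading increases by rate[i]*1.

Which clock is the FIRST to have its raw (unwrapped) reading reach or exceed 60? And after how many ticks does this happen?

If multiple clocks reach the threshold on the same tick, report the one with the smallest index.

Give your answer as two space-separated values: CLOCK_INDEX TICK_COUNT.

clock 0: start=19, rate=0.8, needs 60-19 = 41; ticks = ceil(41/0.8) = ceil(51.2500) = 52; reading at tick 52 = 19 + 0.8*52 = 60.6000
clock 1: start=28, rate=0.8, needs 60-28 = 32; ticks = ceil(32/0.8) = ceil(40.0000) = 40; reading at tick 40 = 28 + 0.8*40 = 60.0000
clock 2: start=10, rate=0.9, needs 60-10 = 50; ticks = ceil(50/0.9) = ceil(55.5556) = 56; reading at tick 56 = 10 + 0.9*56 = 60.4000
clock 3: start=13, rate=2.0, needs 60-13 = 47; ticks = ceil(47/2.0) = ceil(23.5000) = 24; reading at tick 24 = 13 + 2.0*24 = 61.0000
Minimum tick count = 24; winners = [3]; smallest index = 3

Answer: 3 24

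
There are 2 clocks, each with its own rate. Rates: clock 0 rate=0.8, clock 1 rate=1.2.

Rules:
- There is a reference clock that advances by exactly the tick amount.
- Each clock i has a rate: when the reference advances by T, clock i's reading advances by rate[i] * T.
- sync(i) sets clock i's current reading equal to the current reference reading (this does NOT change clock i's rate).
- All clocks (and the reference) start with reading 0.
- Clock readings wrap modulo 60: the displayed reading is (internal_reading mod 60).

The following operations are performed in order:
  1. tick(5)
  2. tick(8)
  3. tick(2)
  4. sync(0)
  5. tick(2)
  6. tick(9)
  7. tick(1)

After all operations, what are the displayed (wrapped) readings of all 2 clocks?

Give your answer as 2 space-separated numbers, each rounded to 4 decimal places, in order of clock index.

After op 1 tick(5): ref=5.0000 raw=[4.0000 6.0000]
After op 2 tick(8): ref=13.0000 raw=[10.4000 15.6000]
After op 3 tick(2): ref=15.0000 raw=[12.0000 18.0000]
After op 4 sync(0): ref=15.0000 raw=[15.0000 18.0000]
After op 5 tick(2): ref=17.0000 raw=[16.6000 20.4000]
After op 6 tick(9): ref=26.0000 raw=[23.8000 31.2000]
After op 7 tick(1): ref=27.0000 raw=[24.6000 32.4000]
Wrap final raw readings (mod 60): 24.6000 mod 60 = 24.6000; 32.4000 mod 60 = 32.4000

Answer: 24.6000 32.4000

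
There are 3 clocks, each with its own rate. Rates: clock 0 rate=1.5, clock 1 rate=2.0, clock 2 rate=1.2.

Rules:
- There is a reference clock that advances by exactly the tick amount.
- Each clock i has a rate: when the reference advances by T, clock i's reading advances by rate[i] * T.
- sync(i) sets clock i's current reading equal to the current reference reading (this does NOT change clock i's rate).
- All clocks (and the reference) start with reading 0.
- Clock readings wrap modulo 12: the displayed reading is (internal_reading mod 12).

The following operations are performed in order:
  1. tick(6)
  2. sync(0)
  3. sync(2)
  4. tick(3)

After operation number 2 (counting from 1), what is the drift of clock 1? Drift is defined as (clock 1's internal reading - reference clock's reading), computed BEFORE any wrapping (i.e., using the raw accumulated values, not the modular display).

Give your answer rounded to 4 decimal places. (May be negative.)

After op 1 tick(6): ref=6.0000 raw=[9.0000 12.0000 7.2000]
After op 2 sync(0): ref=6.0000 raw=[6.0000 12.0000 7.2000]
Drift of clock 1 after op 2: 12.0000 - 6.0000 = 6.0000

Answer: 6.0000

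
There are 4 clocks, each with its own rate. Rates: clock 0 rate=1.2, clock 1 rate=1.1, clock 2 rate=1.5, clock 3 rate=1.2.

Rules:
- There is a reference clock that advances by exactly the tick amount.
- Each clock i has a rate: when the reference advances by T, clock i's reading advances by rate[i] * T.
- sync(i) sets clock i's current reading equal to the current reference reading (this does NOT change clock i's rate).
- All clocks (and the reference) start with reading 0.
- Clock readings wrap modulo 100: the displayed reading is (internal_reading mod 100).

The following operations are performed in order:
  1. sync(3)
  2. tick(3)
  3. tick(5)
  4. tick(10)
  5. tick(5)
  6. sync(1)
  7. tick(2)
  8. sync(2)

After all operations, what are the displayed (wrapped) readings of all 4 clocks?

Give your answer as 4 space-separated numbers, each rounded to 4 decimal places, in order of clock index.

After op 1 sync(3): ref=0.0000 raw=[0.0000 0.0000 0.0000 0.0000]
After op 2 tick(3): ref=3.0000 raw=[3.6000 3.3000 4.5000 3.6000]
After op 3 tick(5): ref=8.0000 raw=[9.6000 8.8000 12.0000 9.6000]
After op 4 tick(10): ref=18.0000 raw=[21.6000 19.8000 27.0000 21.6000]
After op 5 tick(5): ref=23.0000 raw=[27.6000 25.3000 34.5000 27.6000]
After op 6 sync(1): ref=23.0000 raw=[27.6000 23.0000 34.5000 27.6000]
After op 7 tick(2): ref=25.0000 raw=[30.0000 25.2000 37.5000 30.0000]
After op 8 sync(2): ref=25.0000 raw=[30.0000 25.2000 25.0000 30.0000]
Wrap final raw readings (mod 100): 30.0000 mod 100 = 30.0000; 25.2000 mod 100 = 25.2000; 25.0000 mod 100 = 25.0000; 30.0000 mod 100 = 30.0000

Answer: 30.0000 25.2000 25.0000 30.0000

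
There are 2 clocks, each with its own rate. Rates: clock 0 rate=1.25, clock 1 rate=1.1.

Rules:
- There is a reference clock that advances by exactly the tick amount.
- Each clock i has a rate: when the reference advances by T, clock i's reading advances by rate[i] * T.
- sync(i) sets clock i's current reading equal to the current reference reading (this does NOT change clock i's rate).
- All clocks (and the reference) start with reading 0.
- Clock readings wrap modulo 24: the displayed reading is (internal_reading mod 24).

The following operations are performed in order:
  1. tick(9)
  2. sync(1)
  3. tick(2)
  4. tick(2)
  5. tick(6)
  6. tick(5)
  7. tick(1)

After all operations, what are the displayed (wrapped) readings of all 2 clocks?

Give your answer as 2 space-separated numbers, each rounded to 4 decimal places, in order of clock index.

After op 1 tick(9): ref=9.0000 raw=[11.2500 9.9000]
After op 2 sync(1): ref=9.0000 raw=[11.2500 9.0000]
After op 3 tick(2): ref=11.0000 raw=[13.7500 11.2000]
After op 4 tick(2): ref=13.0000 raw=[16.2500 13.4000]
After op 5 tick(6): ref=19.0000 raw=[23.7500 20.0000]
After op 6 tick(5): ref=24.0000 raw=[30.0000 25.5000]
After op 7 tick(1): ref=25.0000 raw=[31.2500 26.6000]
Wrap final raw readings (mod 24): 31.2500 mod 24 = 7.2500; 26.6000 mod 24 = 2.6000

Answer: 7.2500 2.6000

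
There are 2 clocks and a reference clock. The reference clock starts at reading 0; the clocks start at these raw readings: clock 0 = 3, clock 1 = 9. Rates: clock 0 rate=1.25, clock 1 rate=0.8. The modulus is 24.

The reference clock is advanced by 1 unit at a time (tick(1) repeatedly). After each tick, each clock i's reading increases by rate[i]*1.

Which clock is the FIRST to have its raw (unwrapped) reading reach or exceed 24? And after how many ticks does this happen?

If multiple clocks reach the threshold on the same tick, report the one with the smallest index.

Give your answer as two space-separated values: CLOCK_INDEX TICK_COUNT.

Answer: 0 17

Derivation:
clock 0: start=3, rate=1.25, needs 24-3 = 21; ticks = ceil(21/1.25) = ceil(16.8000) = 17; reading at tick 17 = 3 + 1.25*17 = 24.2500
clock 1: start=9, rate=0.8, needs 24-9 = 15; ticks = ceil(15/0.8) = ceil(18.7500) = 19; reading at tick 19 = 9 + 0.8*19 = 24.2000
Minimum tick count = 17; winners = [0]; smallest index = 0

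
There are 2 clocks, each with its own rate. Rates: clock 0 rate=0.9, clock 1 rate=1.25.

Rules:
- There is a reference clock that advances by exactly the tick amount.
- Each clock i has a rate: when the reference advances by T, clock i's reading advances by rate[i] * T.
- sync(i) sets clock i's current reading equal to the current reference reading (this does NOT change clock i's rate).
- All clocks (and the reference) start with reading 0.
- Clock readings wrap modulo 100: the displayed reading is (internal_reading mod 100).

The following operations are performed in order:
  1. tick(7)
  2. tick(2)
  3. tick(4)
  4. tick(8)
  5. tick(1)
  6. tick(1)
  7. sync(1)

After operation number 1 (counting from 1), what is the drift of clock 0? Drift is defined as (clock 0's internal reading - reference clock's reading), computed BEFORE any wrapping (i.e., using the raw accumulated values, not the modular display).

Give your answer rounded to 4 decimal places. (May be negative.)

After op 1 tick(7): ref=7.0000 raw=[6.3000 8.7500]
Drift of clock 0 after op 1: 6.3000 - 7.0000 = -0.7000

Answer: -0.7000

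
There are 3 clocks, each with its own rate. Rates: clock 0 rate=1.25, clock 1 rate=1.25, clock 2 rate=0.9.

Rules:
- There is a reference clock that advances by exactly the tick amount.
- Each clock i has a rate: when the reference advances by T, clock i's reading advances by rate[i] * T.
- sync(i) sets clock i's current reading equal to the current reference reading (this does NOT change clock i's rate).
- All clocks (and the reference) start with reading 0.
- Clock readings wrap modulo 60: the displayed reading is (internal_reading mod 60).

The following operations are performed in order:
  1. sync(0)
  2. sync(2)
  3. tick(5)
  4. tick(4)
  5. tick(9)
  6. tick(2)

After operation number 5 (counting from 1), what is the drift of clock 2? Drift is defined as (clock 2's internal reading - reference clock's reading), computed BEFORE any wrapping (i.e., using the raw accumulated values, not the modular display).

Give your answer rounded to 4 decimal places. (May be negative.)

Answer: -1.8000

Derivation:
After op 1 sync(0): ref=0.0000 raw=[0.0000 0.0000 0.0000]
After op 2 sync(2): ref=0.0000 raw=[0.0000 0.0000 0.0000]
After op 3 tick(5): ref=5.0000 raw=[6.2500 6.2500 4.5000]
After op 4 tick(4): ref=9.0000 raw=[11.2500 11.2500 8.1000]
After op 5 tick(9): ref=18.0000 raw=[22.5000 22.5000 16.2000]
Drift of clock 2 after op 5: 16.2000 - 18.0000 = -1.8000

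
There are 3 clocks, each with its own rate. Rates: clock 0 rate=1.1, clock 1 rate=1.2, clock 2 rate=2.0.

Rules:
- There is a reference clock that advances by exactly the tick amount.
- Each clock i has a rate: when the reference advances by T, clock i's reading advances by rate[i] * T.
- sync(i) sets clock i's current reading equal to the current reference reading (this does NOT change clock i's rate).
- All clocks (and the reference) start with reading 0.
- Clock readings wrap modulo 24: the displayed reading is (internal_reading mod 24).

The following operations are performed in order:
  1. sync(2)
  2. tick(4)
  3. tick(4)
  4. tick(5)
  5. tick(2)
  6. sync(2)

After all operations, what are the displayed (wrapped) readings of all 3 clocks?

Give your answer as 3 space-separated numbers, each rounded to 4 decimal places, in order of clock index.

Answer: 16.5000 18.0000 15.0000

Derivation:
After op 1 sync(2): ref=0.0000 raw=[0.0000 0.0000 0.0000]
After op 2 tick(4): ref=4.0000 raw=[4.4000 4.8000 8.0000]
After op 3 tick(4): ref=8.0000 raw=[8.8000 9.6000 16.0000]
After op 4 tick(5): ref=13.0000 raw=[14.3000 15.6000 26.0000]
After op 5 tick(2): ref=15.0000 raw=[16.5000 18.0000 30.0000]
After op 6 sync(2): ref=15.0000 raw=[16.5000 18.0000 15.0000]
Wrap final raw readings (mod 24): 16.5000 mod 24 = 16.5000; 18.0000 mod 24 = 18.0000; 15.0000 mod 24 = 15.0000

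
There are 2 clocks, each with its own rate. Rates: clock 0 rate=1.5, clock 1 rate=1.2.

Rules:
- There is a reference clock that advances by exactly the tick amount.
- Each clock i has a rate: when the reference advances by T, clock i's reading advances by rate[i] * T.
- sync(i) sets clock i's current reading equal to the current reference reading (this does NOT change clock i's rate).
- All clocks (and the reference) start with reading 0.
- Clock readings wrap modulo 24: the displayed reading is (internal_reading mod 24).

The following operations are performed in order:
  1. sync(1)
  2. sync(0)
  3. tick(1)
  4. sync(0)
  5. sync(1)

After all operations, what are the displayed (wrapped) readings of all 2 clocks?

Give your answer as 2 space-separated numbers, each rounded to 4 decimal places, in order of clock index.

Answer: 1.0000 1.0000

Derivation:
After op 1 sync(1): ref=0.0000 raw=[0.0000 0.0000]
After op 2 sync(0): ref=0.0000 raw=[0.0000 0.0000]
After op 3 tick(1): ref=1.0000 raw=[1.5000 1.2000]
After op 4 sync(0): ref=1.0000 raw=[1.0000 1.2000]
After op 5 sync(1): ref=1.0000 raw=[1.0000 1.0000]
Wrap final raw readings (mod 24): 1.0000 mod 24 = 1.0000; 1.0000 mod 24 = 1.0000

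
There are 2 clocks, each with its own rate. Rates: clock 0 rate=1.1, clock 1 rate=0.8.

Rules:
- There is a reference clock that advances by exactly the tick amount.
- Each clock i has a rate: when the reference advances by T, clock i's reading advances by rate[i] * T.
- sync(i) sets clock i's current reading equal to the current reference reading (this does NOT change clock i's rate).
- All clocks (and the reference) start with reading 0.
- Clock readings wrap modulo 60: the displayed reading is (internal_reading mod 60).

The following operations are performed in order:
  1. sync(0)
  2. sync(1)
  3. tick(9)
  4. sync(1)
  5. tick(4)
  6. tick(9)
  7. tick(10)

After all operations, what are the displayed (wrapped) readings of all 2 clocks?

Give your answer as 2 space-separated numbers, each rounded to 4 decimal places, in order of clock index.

After op 1 sync(0): ref=0.0000 raw=[0.0000 0.0000]
After op 2 sync(1): ref=0.0000 raw=[0.0000 0.0000]
After op 3 tick(9): ref=9.0000 raw=[9.9000 7.2000]
After op 4 sync(1): ref=9.0000 raw=[9.9000 9.0000]
After op 5 tick(4): ref=13.0000 raw=[14.3000 12.2000]
After op 6 tick(9): ref=22.0000 raw=[24.2000 19.4000]
After op 7 tick(10): ref=32.0000 raw=[35.2000 27.4000]
Wrap final raw readings (mod 60): 35.2000 mod 60 = 35.2000; 27.4000 mod 60 = 27.4000

Answer: 35.2000 27.4000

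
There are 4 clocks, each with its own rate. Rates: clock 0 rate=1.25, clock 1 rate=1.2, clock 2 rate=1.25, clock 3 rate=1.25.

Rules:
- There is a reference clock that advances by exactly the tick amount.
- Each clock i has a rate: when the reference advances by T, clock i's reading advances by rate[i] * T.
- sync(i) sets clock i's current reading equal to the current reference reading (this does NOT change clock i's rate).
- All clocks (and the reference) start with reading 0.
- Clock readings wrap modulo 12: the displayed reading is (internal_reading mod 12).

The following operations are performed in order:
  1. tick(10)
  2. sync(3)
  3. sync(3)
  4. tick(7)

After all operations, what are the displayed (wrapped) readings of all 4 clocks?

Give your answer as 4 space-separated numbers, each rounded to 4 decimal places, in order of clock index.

Answer: 9.2500 8.4000 9.2500 6.7500

Derivation:
After op 1 tick(10): ref=10.0000 raw=[12.5000 12.0000 12.5000 12.5000]
After op 2 sync(3): ref=10.0000 raw=[12.5000 12.0000 12.5000 10.0000]
After op 3 sync(3): ref=10.0000 raw=[12.5000 12.0000 12.5000 10.0000]
After op 4 tick(7): ref=17.0000 raw=[21.2500 20.4000 21.2500 18.7500]
Wrap final raw readings (mod 12): 21.2500 mod 12 = 9.2500; 20.4000 mod 12 = 8.4000; 21.2500 mod 12 = 9.2500; 18.7500 mod 12 = 6.7500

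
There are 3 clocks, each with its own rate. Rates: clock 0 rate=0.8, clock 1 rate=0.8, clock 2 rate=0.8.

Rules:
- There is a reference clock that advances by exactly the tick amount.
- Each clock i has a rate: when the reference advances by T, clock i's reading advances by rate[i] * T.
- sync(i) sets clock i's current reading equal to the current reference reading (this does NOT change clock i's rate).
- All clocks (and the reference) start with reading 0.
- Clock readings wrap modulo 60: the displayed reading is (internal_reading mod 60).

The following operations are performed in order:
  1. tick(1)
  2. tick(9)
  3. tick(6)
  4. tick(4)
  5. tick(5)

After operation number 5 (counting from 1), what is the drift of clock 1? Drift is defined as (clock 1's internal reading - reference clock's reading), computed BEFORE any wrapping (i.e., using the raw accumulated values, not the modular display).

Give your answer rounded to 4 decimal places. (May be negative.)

After op 1 tick(1): ref=1.0000 raw=[0.8000 0.8000 0.8000]
After op 2 tick(9): ref=10.0000 raw=[8.0000 8.0000 8.0000]
After op 3 tick(6): ref=16.0000 raw=[12.8000 12.8000 12.8000]
After op 4 tick(4): ref=20.0000 raw=[16.0000 16.0000 16.0000]
After op 5 tick(5): ref=25.0000 raw=[20.0000 20.0000 20.0000]
Drift of clock 1 after op 5: 20.0000 - 25.0000 = -5.0000

Answer: -5.0000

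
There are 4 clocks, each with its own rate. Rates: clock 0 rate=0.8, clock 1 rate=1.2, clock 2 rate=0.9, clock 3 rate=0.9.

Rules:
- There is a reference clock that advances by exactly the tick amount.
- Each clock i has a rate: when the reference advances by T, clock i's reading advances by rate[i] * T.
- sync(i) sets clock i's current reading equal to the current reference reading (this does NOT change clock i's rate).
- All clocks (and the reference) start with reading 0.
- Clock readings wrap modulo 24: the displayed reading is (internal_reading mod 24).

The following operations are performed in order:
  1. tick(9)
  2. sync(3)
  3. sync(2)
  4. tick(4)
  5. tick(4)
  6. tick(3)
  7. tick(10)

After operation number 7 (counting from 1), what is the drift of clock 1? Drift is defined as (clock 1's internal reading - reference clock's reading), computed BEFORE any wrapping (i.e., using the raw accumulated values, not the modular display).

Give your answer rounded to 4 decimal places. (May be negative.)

Answer: 6.0000

Derivation:
After op 1 tick(9): ref=9.0000 raw=[7.2000 10.8000 8.1000 8.1000]
After op 2 sync(3): ref=9.0000 raw=[7.2000 10.8000 8.1000 9.0000]
After op 3 sync(2): ref=9.0000 raw=[7.2000 10.8000 9.0000 9.0000]
After op 4 tick(4): ref=13.0000 raw=[10.4000 15.6000 12.6000 12.6000]
After op 5 tick(4): ref=17.0000 raw=[13.6000 20.4000 16.2000 16.2000]
After op 6 tick(3): ref=20.0000 raw=[16.0000 24.0000 18.9000 18.9000]
After op 7 tick(10): ref=30.0000 raw=[24.0000 36.0000 27.9000 27.9000]
Drift of clock 1 after op 7: 36.0000 - 30.0000 = 6.0000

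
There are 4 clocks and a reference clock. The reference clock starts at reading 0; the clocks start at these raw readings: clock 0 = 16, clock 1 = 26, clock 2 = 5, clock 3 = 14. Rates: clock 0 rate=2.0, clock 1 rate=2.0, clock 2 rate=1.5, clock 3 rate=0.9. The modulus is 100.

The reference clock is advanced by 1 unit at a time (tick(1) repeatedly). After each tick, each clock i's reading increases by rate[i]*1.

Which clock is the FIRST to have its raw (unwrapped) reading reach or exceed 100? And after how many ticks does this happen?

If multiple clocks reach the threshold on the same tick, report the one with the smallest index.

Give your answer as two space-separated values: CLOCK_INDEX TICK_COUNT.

Answer: 1 37

Derivation:
clock 0: start=16, rate=2.0, needs 100-16 = 84; ticks = ceil(84/2.0) = ceil(42.0000) = 42; reading at tick 42 = 16 + 2.0*42 = 100.0000
clock 1: start=26, rate=2.0, needs 100-26 = 74; ticks = ceil(74/2.0) = ceil(37.0000) = 37; reading at tick 37 = 26 + 2.0*37 = 100.0000
clock 2: start=5, rate=1.5, needs 100-5 = 95; ticks = ceil(95/1.5) = ceil(63.3333) = 64; reading at tick 64 = 5 + 1.5*64 = 101.0000
clock 3: start=14, rate=0.9, needs 100-14 = 86; ticks = ceil(86/0.9) = ceil(95.5556) = 96; reading at tick 96 = 14 + 0.9*96 = 100.4000
Minimum tick count = 37; winners = [1]; smallest index = 1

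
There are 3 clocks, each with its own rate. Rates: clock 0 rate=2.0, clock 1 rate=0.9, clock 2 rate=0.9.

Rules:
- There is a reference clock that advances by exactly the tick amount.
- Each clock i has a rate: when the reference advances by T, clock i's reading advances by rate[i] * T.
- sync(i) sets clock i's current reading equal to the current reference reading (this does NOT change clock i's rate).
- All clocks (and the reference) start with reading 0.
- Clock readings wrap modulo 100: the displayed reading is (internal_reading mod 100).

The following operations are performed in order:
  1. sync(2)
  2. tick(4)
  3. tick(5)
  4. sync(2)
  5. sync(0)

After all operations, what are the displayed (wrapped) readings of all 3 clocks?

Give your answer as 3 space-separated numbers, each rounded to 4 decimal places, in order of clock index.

After op 1 sync(2): ref=0.0000 raw=[0.0000 0.0000 0.0000]
After op 2 tick(4): ref=4.0000 raw=[8.0000 3.6000 3.6000]
After op 3 tick(5): ref=9.0000 raw=[18.0000 8.1000 8.1000]
After op 4 sync(2): ref=9.0000 raw=[18.0000 8.1000 9.0000]
After op 5 sync(0): ref=9.0000 raw=[9.0000 8.1000 9.0000]
Wrap final raw readings (mod 100): 9.0000 mod 100 = 9.0000; 8.1000 mod 100 = 8.1000; 9.0000 mod 100 = 9.0000

Answer: 9.0000 8.1000 9.0000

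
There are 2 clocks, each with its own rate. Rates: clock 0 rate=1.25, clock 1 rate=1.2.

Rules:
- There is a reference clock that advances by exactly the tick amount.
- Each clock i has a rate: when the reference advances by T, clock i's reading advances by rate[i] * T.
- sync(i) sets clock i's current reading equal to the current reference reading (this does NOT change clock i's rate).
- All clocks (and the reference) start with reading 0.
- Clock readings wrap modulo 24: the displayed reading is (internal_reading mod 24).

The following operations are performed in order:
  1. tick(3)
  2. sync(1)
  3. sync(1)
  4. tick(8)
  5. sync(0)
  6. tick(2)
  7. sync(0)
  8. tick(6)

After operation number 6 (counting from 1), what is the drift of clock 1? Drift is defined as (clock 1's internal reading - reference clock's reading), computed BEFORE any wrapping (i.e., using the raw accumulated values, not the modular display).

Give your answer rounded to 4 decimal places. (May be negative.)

Answer: 2.0000

Derivation:
After op 1 tick(3): ref=3.0000 raw=[3.7500 3.6000]
After op 2 sync(1): ref=3.0000 raw=[3.7500 3.0000]
After op 3 sync(1): ref=3.0000 raw=[3.7500 3.0000]
After op 4 tick(8): ref=11.0000 raw=[13.7500 12.6000]
After op 5 sync(0): ref=11.0000 raw=[11.0000 12.6000]
After op 6 tick(2): ref=13.0000 raw=[13.5000 15.0000]
Drift of clock 1 after op 6: 15.0000 - 13.0000 = 2.0000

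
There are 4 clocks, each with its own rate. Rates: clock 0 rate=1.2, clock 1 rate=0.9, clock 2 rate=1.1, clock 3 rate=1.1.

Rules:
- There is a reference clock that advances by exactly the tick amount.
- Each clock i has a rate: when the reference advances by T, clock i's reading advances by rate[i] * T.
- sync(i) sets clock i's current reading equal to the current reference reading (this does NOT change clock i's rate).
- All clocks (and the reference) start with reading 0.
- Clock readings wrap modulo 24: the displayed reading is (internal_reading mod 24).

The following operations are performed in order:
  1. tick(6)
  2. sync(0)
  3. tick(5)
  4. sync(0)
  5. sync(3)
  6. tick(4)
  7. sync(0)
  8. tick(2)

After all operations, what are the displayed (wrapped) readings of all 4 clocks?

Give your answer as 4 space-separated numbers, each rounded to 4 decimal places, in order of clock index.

Answer: 17.4000 15.3000 18.7000 17.6000

Derivation:
After op 1 tick(6): ref=6.0000 raw=[7.2000 5.4000 6.6000 6.6000]
After op 2 sync(0): ref=6.0000 raw=[6.0000 5.4000 6.6000 6.6000]
After op 3 tick(5): ref=11.0000 raw=[12.0000 9.9000 12.1000 12.1000]
After op 4 sync(0): ref=11.0000 raw=[11.0000 9.9000 12.1000 12.1000]
After op 5 sync(3): ref=11.0000 raw=[11.0000 9.9000 12.1000 11.0000]
After op 6 tick(4): ref=15.0000 raw=[15.8000 13.5000 16.5000 15.4000]
After op 7 sync(0): ref=15.0000 raw=[15.0000 13.5000 16.5000 15.4000]
After op 8 tick(2): ref=17.0000 raw=[17.4000 15.3000 18.7000 17.6000]
Wrap final raw readings (mod 24): 17.4000 mod 24 = 17.4000; 15.3000 mod 24 = 15.3000; 18.7000 mod 24 = 18.7000; 17.6000 mod 24 = 17.6000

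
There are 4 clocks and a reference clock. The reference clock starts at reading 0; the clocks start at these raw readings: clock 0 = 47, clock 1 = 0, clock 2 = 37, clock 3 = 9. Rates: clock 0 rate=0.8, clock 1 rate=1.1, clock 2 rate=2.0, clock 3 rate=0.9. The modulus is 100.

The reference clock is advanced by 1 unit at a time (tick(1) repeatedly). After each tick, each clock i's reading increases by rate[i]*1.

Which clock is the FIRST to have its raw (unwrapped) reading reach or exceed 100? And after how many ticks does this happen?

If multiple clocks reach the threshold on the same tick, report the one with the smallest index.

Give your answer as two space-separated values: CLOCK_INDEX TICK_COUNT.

Answer: 2 32

Derivation:
clock 0: start=47, rate=0.8, needs 100-47 = 53; ticks = ceil(53/0.8) = ceil(66.2500) = 67; reading at tick 67 = 47 + 0.8*67 = 100.6000
clock 1: start=0, rate=1.1, needs 100-0 = 100; ticks = ceil(100/1.1) = ceil(90.9091) = 91; reading at tick 91 = 0 + 1.1*91 = 100.1000
clock 2: start=37, rate=2.0, needs 100-37 = 63; ticks = ceil(63/2.0) = ceil(31.5000) = 32; reading at tick 32 = 37 + 2.0*32 = 101.0000
clock 3: start=9, rate=0.9, needs 100-9 = 91; ticks = ceil(91/0.9) = ceil(101.1111) = 102; reading at tick 102 = 9 + 0.9*102 = 100.8000
Minimum tick count = 32; winners = [2]; smallest index = 2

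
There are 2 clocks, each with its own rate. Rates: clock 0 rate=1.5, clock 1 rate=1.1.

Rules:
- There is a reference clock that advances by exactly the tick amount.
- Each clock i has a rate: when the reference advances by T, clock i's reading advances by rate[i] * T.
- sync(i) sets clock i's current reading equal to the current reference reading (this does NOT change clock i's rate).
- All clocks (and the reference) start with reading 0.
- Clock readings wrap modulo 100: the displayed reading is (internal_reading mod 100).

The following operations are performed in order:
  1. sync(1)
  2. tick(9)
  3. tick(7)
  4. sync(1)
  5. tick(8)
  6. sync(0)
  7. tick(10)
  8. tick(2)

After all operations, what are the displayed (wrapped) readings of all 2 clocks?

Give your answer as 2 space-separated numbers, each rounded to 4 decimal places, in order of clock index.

Answer: 42.0000 38.0000

Derivation:
After op 1 sync(1): ref=0.0000 raw=[0.0000 0.0000]
After op 2 tick(9): ref=9.0000 raw=[13.5000 9.9000]
After op 3 tick(7): ref=16.0000 raw=[24.0000 17.6000]
After op 4 sync(1): ref=16.0000 raw=[24.0000 16.0000]
After op 5 tick(8): ref=24.0000 raw=[36.0000 24.8000]
After op 6 sync(0): ref=24.0000 raw=[24.0000 24.8000]
After op 7 tick(10): ref=34.0000 raw=[39.0000 35.8000]
After op 8 tick(2): ref=36.0000 raw=[42.0000 38.0000]
Wrap final raw readings (mod 100): 42.0000 mod 100 = 42.0000; 38.0000 mod 100 = 38.0000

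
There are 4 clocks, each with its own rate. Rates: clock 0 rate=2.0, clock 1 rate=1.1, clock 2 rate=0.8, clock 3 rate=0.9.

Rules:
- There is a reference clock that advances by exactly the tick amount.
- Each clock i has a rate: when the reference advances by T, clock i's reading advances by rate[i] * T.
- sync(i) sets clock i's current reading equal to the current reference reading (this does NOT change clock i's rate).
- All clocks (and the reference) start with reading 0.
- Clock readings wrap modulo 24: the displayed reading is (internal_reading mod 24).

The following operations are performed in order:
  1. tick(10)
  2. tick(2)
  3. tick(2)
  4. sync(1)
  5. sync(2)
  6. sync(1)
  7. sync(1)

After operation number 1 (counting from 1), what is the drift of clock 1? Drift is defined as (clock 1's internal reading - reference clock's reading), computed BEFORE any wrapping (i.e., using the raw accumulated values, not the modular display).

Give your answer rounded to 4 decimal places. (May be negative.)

After op 1 tick(10): ref=10.0000 raw=[20.0000 11.0000 8.0000 9.0000]
Drift of clock 1 after op 1: 11.0000 - 10.0000 = 1.0000

Answer: 1.0000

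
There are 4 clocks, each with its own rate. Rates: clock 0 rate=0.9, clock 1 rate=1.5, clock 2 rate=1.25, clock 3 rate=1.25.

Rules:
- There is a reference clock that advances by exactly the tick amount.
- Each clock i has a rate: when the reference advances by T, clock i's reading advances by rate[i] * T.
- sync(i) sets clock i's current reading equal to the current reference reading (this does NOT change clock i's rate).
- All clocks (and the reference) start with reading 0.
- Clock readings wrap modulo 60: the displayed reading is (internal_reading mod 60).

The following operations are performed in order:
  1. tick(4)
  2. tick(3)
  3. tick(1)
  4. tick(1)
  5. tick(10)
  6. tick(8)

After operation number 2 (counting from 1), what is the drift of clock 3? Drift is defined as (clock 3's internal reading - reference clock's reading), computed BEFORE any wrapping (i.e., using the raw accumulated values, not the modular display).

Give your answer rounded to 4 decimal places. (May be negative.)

After op 1 tick(4): ref=4.0000 raw=[3.6000 6.0000 5.0000 5.0000]
After op 2 tick(3): ref=7.0000 raw=[6.3000 10.5000 8.7500 8.7500]
Drift of clock 3 after op 2: 8.7500 - 7.0000 = 1.7500

Answer: 1.7500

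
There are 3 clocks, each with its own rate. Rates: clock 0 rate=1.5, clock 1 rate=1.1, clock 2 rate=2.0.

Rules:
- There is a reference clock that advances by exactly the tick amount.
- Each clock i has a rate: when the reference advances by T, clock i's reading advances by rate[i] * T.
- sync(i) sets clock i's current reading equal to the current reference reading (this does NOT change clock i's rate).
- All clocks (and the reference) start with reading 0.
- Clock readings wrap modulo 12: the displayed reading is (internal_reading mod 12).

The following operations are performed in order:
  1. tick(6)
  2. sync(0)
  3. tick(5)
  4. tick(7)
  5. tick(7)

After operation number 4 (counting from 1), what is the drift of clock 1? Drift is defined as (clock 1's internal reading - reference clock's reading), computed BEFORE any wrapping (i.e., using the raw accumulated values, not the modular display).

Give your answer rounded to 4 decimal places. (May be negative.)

After op 1 tick(6): ref=6.0000 raw=[9.0000 6.6000 12.0000]
After op 2 sync(0): ref=6.0000 raw=[6.0000 6.6000 12.0000]
After op 3 tick(5): ref=11.0000 raw=[13.5000 12.1000 22.0000]
After op 4 tick(7): ref=18.0000 raw=[24.0000 19.8000 36.0000]
Drift of clock 1 after op 4: 19.8000 - 18.0000 = 1.8000

Answer: 1.8000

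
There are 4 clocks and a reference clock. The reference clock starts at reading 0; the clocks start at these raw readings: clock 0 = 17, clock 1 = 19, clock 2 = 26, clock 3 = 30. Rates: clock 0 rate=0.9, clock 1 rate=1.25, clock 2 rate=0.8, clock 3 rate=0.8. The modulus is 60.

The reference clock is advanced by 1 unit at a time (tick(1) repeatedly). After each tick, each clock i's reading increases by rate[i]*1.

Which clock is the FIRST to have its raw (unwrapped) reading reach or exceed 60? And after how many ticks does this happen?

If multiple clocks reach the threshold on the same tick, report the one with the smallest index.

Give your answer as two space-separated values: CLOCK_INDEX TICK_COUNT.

clock 0: start=17, rate=0.9, needs 60-17 = 43; ticks = ceil(43/0.9) = ceil(47.7778) = 48; reading at tick 48 = 17 + 0.9*48 = 60.2000
clock 1: start=19, rate=1.25, needs 60-19 = 41; ticks = ceil(41/1.25) = ceil(32.8000) = 33; reading at tick 33 = 19 + 1.25*33 = 60.2500
clock 2: start=26, rate=0.8, needs 60-26 = 34; ticks = ceil(34/0.8) = ceil(42.5000) = 43; reading at tick 43 = 26 + 0.8*43 = 60.4000
clock 3: start=30, rate=0.8, needs 60-30 = 30; ticks = ceil(30/0.8) = ceil(37.5000) = 38; reading at tick 38 = 30 + 0.8*38 = 60.4000
Minimum tick count = 33; winners = [1]; smallest index = 1

Answer: 1 33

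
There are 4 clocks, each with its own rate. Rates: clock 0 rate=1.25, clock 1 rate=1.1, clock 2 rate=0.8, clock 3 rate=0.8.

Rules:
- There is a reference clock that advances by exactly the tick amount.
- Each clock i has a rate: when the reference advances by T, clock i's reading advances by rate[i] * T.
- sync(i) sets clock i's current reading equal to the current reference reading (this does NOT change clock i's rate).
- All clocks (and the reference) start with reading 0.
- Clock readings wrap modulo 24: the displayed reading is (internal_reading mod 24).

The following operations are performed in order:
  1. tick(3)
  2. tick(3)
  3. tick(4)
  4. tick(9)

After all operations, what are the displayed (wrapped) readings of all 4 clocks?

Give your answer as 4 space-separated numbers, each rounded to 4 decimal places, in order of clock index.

Answer: 23.7500 20.9000 15.2000 15.2000

Derivation:
After op 1 tick(3): ref=3.0000 raw=[3.7500 3.3000 2.4000 2.4000]
After op 2 tick(3): ref=6.0000 raw=[7.5000 6.6000 4.8000 4.8000]
After op 3 tick(4): ref=10.0000 raw=[12.5000 11.0000 8.0000 8.0000]
After op 4 tick(9): ref=19.0000 raw=[23.7500 20.9000 15.2000 15.2000]
Wrap final raw readings (mod 24): 23.7500 mod 24 = 23.7500; 20.9000 mod 24 = 20.9000; 15.2000 mod 24 = 15.2000; 15.2000 mod 24 = 15.2000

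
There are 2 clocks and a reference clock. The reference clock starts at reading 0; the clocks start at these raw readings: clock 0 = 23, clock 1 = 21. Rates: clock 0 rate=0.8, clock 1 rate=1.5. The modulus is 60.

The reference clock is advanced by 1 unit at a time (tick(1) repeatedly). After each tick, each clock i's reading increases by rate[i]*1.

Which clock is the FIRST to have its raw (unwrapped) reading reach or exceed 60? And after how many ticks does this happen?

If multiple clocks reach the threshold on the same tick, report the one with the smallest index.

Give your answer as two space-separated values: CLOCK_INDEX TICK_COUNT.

Answer: 1 26

Derivation:
clock 0: start=23, rate=0.8, needs 60-23 = 37; ticks = ceil(37/0.8) = ceil(46.2500) = 47; reading at tick 47 = 23 + 0.8*47 = 60.6000
clock 1: start=21, rate=1.5, needs 60-21 = 39; ticks = ceil(39/1.5) = ceil(26.0000) = 26; reading at tick 26 = 21 + 1.5*26 = 60.0000
Minimum tick count = 26; winners = [1]; smallest index = 1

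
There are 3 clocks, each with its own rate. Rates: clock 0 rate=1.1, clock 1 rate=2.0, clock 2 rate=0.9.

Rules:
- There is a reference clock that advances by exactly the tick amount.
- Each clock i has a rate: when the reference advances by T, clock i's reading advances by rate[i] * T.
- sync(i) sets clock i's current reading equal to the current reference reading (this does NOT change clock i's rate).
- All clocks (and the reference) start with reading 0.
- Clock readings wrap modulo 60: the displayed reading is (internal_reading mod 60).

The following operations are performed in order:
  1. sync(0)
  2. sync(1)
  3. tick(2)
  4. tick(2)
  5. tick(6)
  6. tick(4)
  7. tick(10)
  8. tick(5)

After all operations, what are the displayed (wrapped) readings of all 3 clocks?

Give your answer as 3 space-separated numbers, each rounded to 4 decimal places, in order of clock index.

After op 1 sync(0): ref=0.0000 raw=[0.0000 0.0000 0.0000]
After op 2 sync(1): ref=0.0000 raw=[0.0000 0.0000 0.0000]
After op 3 tick(2): ref=2.0000 raw=[2.2000 4.0000 1.8000]
After op 4 tick(2): ref=4.0000 raw=[4.4000 8.0000 3.6000]
After op 5 tick(6): ref=10.0000 raw=[11.0000 20.0000 9.0000]
After op 6 tick(4): ref=14.0000 raw=[15.4000 28.0000 12.6000]
After op 7 tick(10): ref=24.0000 raw=[26.4000 48.0000 21.6000]
After op 8 tick(5): ref=29.0000 raw=[31.9000 58.0000 26.1000]
Wrap final raw readings (mod 60): 31.9000 mod 60 = 31.9000; 58.0000 mod 60 = 58.0000; 26.1000 mod 60 = 26.1000

Answer: 31.9000 58.0000 26.1000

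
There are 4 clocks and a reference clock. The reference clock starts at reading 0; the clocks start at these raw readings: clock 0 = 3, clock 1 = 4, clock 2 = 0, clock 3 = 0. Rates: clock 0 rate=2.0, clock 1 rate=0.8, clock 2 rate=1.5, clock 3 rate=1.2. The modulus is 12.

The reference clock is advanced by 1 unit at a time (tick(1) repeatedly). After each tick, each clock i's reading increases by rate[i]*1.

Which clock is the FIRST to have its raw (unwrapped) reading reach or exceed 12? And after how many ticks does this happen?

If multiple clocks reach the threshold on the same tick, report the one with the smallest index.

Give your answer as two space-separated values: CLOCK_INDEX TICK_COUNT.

clock 0: start=3, rate=2.0, needs 12-3 = 9; ticks = ceil(9/2.0) = ceil(4.5000) = 5; reading at tick 5 = 3 + 2.0*5 = 13.0000
clock 1: start=4, rate=0.8, needs 12-4 = 8; ticks = ceil(8/0.8) = ceil(10.0000) = 10; reading at tick 10 = 4 + 0.8*10 = 12.0000
clock 2: start=0, rate=1.5, needs 12-0 = 12; ticks = ceil(12/1.5) = ceil(8.0000) = 8; reading at tick 8 = 0 + 1.5*8 = 12.0000
clock 3: start=0, rate=1.2, needs 12-0 = 12; ticks = ceil(12/1.2) = ceil(10.0000) = 10; reading at tick 10 = 0 + 1.2*10 = 12.0000
Minimum tick count = 5; winners = [0]; smallest index = 0

Answer: 0 5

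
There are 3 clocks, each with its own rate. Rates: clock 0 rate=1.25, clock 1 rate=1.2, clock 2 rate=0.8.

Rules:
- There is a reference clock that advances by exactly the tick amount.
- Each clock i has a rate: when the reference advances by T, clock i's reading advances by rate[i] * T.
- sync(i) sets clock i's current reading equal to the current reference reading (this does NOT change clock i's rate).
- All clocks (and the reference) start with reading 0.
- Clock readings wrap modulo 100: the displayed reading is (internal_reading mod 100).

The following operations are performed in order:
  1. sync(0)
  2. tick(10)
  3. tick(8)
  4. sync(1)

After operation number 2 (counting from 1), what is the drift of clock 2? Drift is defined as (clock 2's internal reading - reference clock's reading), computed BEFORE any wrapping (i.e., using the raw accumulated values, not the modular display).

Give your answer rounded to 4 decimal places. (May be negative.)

After op 1 sync(0): ref=0.0000 raw=[0.0000 0.0000 0.0000]
After op 2 tick(10): ref=10.0000 raw=[12.5000 12.0000 8.0000]
Drift of clock 2 after op 2: 8.0000 - 10.0000 = -2.0000

Answer: -2.0000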